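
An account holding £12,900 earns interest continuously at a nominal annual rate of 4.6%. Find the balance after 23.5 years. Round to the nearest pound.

£38,024

A = P·e^(rt) = 12,900·e^(0.046·23.5) = 12,900·e^1.081.
e^1.081 ≈ 2.9476257034, so A ≈ 38,024.3716.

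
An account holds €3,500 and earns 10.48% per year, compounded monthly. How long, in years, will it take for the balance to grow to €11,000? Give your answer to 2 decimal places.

We need (1 + 0.00873333)^(12t) = 3.1429, so 12t = ln 3.1429 / ln 1.008733 ≈ 131.6938.
t ≈ 131.6938/12 = 10.9745 years.

10.97 years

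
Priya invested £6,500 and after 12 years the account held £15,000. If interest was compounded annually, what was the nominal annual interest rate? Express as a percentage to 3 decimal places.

(1 + r)^12 = 15,000/6,500 = 2.30769.
1 + r = 2.30769^(1/12) ≈ 1.072173, so r ≈ 0.0721729.
r ≈ 7.21729%.

7.217%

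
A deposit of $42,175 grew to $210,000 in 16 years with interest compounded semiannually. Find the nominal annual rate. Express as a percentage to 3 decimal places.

The 32-period growth factor is 210,000/42,175 = 4.97925.
r/2 = 4.97925^(1/32) − 1 ≈ 0.0514446, so r ≈ 2·0.0514446 = 10.28891%.

10.289%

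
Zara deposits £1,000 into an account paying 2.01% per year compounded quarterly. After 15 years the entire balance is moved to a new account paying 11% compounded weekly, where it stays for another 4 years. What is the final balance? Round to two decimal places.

£2,096.52

After 15 years at 2.01%: 1,000 × 1.35086484 ≈ 1,350.8648.
Then 4 years at 11%: 1,350.8648 × 1.551985798 ≈ 2,096.5230.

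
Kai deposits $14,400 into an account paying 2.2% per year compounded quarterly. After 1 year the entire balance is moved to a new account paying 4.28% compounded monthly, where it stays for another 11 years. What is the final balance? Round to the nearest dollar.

$23,550

Phase 1: 14,400·(1 + 0.0055)^4 ≈ 14,719.4232.
Phase 2: 14,719.4232·(1 + 0.0428/12)^132 ≈ 23,550.1061.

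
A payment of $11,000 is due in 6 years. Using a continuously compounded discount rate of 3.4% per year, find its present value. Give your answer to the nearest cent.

$8,970.09

P = A·e^(−rt) = 11,000·e^(−0.204).
e^(−0.204) ≈ 0.81546237119, so P ≈ 8,970.0861.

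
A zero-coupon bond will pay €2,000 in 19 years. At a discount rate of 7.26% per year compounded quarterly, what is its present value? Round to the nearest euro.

Growth factor = (1 + 0.01815)^76 ≈ 3.923685462.
P = 2,000/3.923685462 ≈ 509.7249.

€510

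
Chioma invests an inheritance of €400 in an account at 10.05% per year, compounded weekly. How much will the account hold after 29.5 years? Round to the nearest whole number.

€7,734

Growth factor = (1 + 0.1005/52)^1534 ≈ 19.33445449.
A ≈ 400 × 19.33445449 ≈ 7,733.7818.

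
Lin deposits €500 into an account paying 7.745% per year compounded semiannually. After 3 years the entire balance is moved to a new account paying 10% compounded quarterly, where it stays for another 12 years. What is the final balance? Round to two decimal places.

After 3 years at 7.745%: 500 × 1.256040103 ≈ 628.0201.
Then 12 years at 10%: 628.0201 × 3.271489561 ≈ 2,054.5610.

€2,054.56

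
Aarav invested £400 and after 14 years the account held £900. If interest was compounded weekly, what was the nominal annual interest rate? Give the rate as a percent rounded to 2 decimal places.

5.80%

(1 + r/52)^728 = 900/400 = 2.25.
1 + r/52 = 2.25^(1/728) ≈ 1.001115, so r/52 ≈ 0.00111454.
r ≈ 52·0.00111454 = 5.79559%.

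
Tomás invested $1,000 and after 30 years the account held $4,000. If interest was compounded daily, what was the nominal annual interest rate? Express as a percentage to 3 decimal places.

4.621%

(1 + r/365)^10950 = 4,000/1,000 = 4.
1 + r/365 = 4^(1/10950) ≈ 1.000127, so r/365 ≈ 0.00012661.
r ≈ 365·0.00012661 = 4.62127%.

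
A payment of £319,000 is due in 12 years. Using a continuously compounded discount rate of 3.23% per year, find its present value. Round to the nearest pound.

P = A·e^(−rt) = 319,000·e^(−0.3876).
e^(−0.3876) ≈ 0.678683762482, so P ≈ 216,500.1202.

£216,500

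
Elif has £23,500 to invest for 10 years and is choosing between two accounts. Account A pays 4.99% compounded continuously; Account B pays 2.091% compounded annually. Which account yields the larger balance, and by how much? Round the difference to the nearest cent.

A: e^(0.0499·10) = e^0.499 ≈ 1.6470733735, so 23,500 × 1.6470733735 ≈ 38,706.2243.
B: (1 + 0.02091)^10 ≈ 1.2299135277, so 23,500 × 1.2299135277 ≈ 28,902.9679.
Difference ≈ 9,803.2564 in favor of A.

Account A, by £9,803.26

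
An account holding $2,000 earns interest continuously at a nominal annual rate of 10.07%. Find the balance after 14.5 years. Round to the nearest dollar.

A = P·e^(rt) = 2,000·e^(0.1007·14.5) = 2,000·e^1.46015.
e^1.46015 ≈ 4.306605471, so A ≈ 8,613.2109.

$8,613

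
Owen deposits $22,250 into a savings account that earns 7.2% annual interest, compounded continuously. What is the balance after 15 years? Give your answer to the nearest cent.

A = P·e^(rt) = 22,250·e^(0.072·15) = 22,250·e^1.08.
e^1.08 ≈ 2.9446795511, so A ≈ 65,519.1200.

$65,519.12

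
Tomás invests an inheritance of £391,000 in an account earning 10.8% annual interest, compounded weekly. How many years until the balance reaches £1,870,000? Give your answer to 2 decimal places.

(1 + 0.00207692)^(52t) = 1,870,000/391,000 = 4.7826.
52t·ln(1 + 0.00207692) = ln(4.7826); 52t = 1.565/0.00207477 ≈ 754.2941.
t ≈ 14.5057 years.

14.51 years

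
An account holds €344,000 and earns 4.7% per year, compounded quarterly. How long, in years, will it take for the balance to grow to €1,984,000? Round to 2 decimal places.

37.50 years

(1 + 0.01175)^(4t) = 1,984,000/344,000 = 5.7674.
4t·ln(1 + 0.01175) = ln(5.7674); 4t = 1.7522/0.0116815 ≈ 150.0002.
t ≈ 37.5001 years.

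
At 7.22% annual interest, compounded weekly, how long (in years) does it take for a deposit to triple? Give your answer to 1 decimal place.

(1 + 0.00138846)^(52t) = 3.
52t = ln 3 / ln(1 + 0.00138846) ≈ 1.0986/0.0013875 ≈ 791.7935.
t ≈ 15.2268.

15.2 years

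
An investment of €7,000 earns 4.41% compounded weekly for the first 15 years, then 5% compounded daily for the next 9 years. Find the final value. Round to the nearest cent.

After 15 years at 4.41%: 7,000 × 1.9371535572 ≈ 13,560.0749.
Then 9 years at 5%: 13,560.0749 × 1.5682638523 ≈ 21,265.7753.

€21,265.78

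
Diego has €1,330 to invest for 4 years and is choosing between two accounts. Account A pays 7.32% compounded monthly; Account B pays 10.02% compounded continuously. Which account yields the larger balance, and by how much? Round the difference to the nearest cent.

Account B, by €204.87

Account A growth factor: (1 + 0.0061)^48 ≈ 1.338983274; balance ≈ 1,780.8478.
Account B growth factor: e^(0.1002·4) = e^0.4008 ≈ 1.493018635; balance ≈ 1,985.7148.
Account B is larger by 204.8670.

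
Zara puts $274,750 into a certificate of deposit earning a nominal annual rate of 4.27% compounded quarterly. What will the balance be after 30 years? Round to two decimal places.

Growth factor = (1 + 0.010675)^120 ≈ 3.57587869685.
A ≈ 274,750 × 3.57587869685 ≈ 982,472.6720.

$982,472.67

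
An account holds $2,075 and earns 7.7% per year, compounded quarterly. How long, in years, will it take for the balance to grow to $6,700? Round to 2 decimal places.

15.37 years

We need (1 + 0.01925)^(4t) = 3.2289, so 4t = ln 3.2289 / ln 1.01925 ≈ 61.4749.
t ≈ 61.4749/4 = 15.3687 years.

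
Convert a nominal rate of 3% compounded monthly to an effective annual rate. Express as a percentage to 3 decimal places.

One year is 12 periods at 0.0025 each: (1 + 0.0025)^12 ≈ 1.030416.
EAR = 1.030416 − 1 ≈ 3.04160%.

3.042%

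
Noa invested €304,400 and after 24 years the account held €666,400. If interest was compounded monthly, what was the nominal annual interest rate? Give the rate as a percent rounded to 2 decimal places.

(1 + r/12)^288 = 666,400/304,400 = 2.18922.
1 + r/12 = 2.18922^(1/288) ≈ 1.002724, so r/12 ≈ 0.00272436.
r ≈ 12·0.00272436 = 3.26923%.

3.27%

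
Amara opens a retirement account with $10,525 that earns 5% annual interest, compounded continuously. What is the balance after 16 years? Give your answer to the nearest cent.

A = P·e^(rt) = 10,525·e^(0.05·16) = 10,525·e^0.8.
e^0.8 ≈ 2.2255409285, so A ≈ 23,423.8183.

$23,423.82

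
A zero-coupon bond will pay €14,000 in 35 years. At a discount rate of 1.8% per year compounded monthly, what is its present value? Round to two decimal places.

Growth factor = (1 + 0.0015)^420 ≈ 1.8767245036.
P = 14,000/1.8767245036 ≈ 7,459.8056.

€7,459.81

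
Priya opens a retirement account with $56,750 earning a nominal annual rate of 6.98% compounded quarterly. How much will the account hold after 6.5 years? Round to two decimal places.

Growth factor = (1 + 0.01745)^26 ≈ 1.5679780514.
A ≈ 56,750 × 1.5679780514 ≈ 88,982.7544.

$88,982.75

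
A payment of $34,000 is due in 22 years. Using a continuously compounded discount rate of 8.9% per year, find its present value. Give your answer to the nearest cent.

$4,798.77

P = A·e^(−rt) = 34,000·e^(−1.958).
e^(−1.958) ≈ 0.14114041967, so P ≈ 4,798.7743.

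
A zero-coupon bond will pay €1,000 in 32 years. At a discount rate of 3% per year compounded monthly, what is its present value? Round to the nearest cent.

Periodic rate = 3%/12 = 0.0025; 384 periods.
P = 1,000/(1 + 0.0025)^384 ≈ 1,000/2.60856952 ≈ 383.3519.

€383.35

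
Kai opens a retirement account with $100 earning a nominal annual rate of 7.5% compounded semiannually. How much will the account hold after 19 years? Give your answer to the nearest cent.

$405.09

Periodic rate = 7.5%/2 = 0.0375; periods = 2·19 = 38.
A = 100·(1 + 0.0375)^38 ≈ 100·4.05086719 ≈ 405.0867.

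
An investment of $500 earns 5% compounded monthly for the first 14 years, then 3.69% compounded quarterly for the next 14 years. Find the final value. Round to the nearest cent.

Phase 1: 500·(1 + 0.05/12)^168 ≈ 1,005.4131.
Phase 2: 1,005.4131·(1 + 0.009225)^56 ≈ 1,681.4059.

$1,681.41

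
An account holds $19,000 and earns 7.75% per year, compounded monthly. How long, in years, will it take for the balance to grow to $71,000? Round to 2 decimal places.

17.06 years

(1 + 0.00645833)^(12t) = 71,000/19,000 = 3.7368.
12t·ln(1 + 0.00645833) = ln(3.7368); 12t = 1.3182/0.00643757 ≈ 204.7731.
t ≈ 17.0644 years.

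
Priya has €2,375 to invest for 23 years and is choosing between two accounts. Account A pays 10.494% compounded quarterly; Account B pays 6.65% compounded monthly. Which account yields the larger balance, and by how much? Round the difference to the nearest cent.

Account A growth factor: (1 + 0.026235)^92 ≈ 10.83197505; balance ≈ 25,725.9407.
Account B growth factor: (1 + 0.0665/12)^276 ≈ 4.5964193704; balance ≈ 10,916.4960.
Account A is larger by 14,809.4447.

Account A, by €14,809.44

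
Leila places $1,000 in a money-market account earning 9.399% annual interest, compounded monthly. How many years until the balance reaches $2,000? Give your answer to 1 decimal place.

7.4 years

We need (1 + 0.0078325)^(12t) = 2, so 12t = ln 2 / ln 1.007832 ≈ 88.8424.
t ≈ 88.8424/12 = 7.4035 years.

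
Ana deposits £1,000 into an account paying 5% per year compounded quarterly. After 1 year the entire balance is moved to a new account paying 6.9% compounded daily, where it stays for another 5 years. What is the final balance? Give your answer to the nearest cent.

£1,483.88

After 1 years at 5%: 1,000 × 1.050945337 ≈ 1,050.9453.
Then 5 years at 6.9%: 1,050.9453 × 1.411943882 ≈ 1,483.8758.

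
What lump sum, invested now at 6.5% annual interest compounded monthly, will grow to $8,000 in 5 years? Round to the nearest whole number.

$5,785

Periodic rate = 6.5%/12 = 0.00541667; 60 periods.
P = 8,000/(1 + 0.065/12)^60 ≈ 8,000/1.382817324 ≈ 5,785.2906.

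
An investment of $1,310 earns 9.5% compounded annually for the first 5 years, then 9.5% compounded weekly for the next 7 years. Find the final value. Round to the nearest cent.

Phase 1: 1,310·(1 + 0.095)^5 ≈ 2,062.2528.
Phase 2: 2,062.2528·(1 + 0.095/52)^364 ≈ 4,007.5987.

$4,007.60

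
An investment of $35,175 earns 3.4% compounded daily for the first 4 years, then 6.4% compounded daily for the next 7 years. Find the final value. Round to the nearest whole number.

After 4 years at 3.4%: 35,175 × 1.145674637 ≈ 40,299.1054.
Then 7 years at 6.4%: 40,299.1054 × 1.565117229 ≈ 63,072.8241.

$63,073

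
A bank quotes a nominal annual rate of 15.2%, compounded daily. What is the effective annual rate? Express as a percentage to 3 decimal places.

16.412%

EAR = (1 + 15.2%/365)^365 − 1 = (1 + 0.000416438)^365 − 1.
(1 + 0.000416438)^365 ≈ 1.164123, so EAR ≈ 16.41234%.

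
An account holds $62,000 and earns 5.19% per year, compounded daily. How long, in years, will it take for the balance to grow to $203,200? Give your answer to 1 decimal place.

22.9 years

(1 + 0.000142192)^(365t) = 203,200/62,000 = 3.2774.
365t·ln(1 + 0.000142192) = ln(3.2774); 365t = 1.1871/0.000142182 ≈ 8348.8702.
t ≈ 22.8736 years.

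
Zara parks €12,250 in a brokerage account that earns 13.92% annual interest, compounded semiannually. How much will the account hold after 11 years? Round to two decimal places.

€53,827.82

Growth factor = (1 + 0.0696)^22 ≈ 4.3941074599.
A ≈ 12,250 × 4.3941074599 ≈ 53,827.8164.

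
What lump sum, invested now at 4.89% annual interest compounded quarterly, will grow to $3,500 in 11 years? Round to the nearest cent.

$2,050.58

Periodic rate = 4.89%/4 = 0.012225; 44 periods.
P = 3,500/(1 + 0.012225)^44 ≈ 3,500/1.706831349 ≈ 2,050.5834.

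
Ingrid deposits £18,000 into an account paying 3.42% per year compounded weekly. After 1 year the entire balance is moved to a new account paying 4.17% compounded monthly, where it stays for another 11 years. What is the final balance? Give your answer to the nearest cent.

Phase 1: 18,000·(1 + 0.0342/52)^52 ≈ 18,626.0384.
Phase 2: 18,626.0384·(1 + 0.003475)^132 ≈ 29,443.2702.

£29,443.27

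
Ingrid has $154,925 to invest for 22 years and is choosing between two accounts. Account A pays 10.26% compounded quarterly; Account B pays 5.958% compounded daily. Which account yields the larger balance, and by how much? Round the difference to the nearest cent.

A: (1 + 0.02565)^88 ≈ 9.288128684768, so 154,925 × 9.288128684768 ≈ 1,438,963.3365.
B: (1 + 0.05958/365)^8030 ≈ 3.70859475295, so 154,925 × 3.70859475295 ≈ 574,554.0421.
Difference ≈ 864,409.2944 in favor of A.

Account A, by $864,409.29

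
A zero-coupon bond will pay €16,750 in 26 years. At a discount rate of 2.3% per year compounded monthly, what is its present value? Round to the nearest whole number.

Growth factor = (1 + 0.023/12)^312 ≈ 1.8174376926.
P = 16,750/1.8174376926 ≈ 9,216.2719.

€9,216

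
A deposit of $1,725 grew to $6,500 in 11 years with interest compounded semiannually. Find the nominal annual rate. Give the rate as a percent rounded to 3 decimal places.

(1 + r/2)^22 = 6,500/1,725 = 3.76812.
1 + r/2 = 3.76812^(1/22) ≈ 1.062154, so r/2 ≈ 0.0621539.
r ≈ 2·0.0621539 = 12.43079%.

12.431%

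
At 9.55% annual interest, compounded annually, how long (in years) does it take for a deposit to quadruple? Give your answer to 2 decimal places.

(1 + 0.0955)^t = 4.
t = ln 4 / ln(1 + 0.0955) ≈ 1.3863/0.0912109 ≈ 15.1988.

15.20 years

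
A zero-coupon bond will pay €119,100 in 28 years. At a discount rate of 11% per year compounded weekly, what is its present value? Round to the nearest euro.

€5,492

Periodic rate = 11%/52 = 0.00211538; 1456 periods.
P = 119,100/(1 + 0.11/52)^1456 ≈ 119,100/21.6877350263 ≈ 5,491.5831.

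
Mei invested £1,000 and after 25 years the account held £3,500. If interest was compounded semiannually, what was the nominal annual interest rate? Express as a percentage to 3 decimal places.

5.074%

(1 + r/2)^50 = 3,500/1,000 = 3.5.
1 + r/2 = 3.5^(1/50) ≈ 1.025372, so r/2 ≈ 0.0253718.
r ≈ 2·0.0253718 = 5.07436%.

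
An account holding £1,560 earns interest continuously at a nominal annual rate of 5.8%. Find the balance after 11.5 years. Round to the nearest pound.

A = P·e^(rt) = 1,560·e^(0.058·11.5) = 1,560·e^0.667.
e^0.667 ≈ 1.948383394, so A ≈ 3,039.4781.

£3,039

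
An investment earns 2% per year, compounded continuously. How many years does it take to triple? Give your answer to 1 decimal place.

54.9 years

e^(0.02t) = 3, so 0.02t = ln 3 ≈ 1.0986.
t ≈ 1.0986/0.02 ≈ 54.9306.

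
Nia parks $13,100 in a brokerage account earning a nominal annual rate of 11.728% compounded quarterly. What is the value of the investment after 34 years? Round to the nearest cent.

Growth factor = (1 + 0.02932)^136 ≈ 50.9161949981.
A ≈ 13,100 × 50.9161949981 ≈ 667,002.1545.

$667,002.15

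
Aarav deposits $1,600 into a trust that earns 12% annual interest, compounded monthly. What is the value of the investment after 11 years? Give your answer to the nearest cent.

$5,950.33

Periodic rate = 12%/12 = 0.01; periods = 12·11 = 132.
A = 1,600·(1 + 0.01)^132 ≈ 1,600·3.718958562 ≈ 5,950.3337.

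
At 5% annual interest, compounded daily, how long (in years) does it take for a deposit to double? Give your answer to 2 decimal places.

(1 + 0.000136986)^(365t) = 2.
365t = ln 2 / ln(1 + 0.000136986) ≈ 0.69315/0.000136977 ≈ 5060.3210.
t ≈ 13.8639.

13.86 years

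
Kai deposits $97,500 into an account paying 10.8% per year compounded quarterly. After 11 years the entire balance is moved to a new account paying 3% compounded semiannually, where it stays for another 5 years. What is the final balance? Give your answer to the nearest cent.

Phase 1: 97,500·(1 + 0.027)^44 ≈ 314,850.3163.
Phase 2: 314,850.3163·(1 + 0.015)^10 ≈ 365,396.6459.

$365,396.65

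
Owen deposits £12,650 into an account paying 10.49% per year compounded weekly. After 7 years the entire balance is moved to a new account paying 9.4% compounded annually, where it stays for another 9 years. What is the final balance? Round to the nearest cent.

£59,132.69

Phase 1: 12,650·(1 + 0.1049/52)^364 ≈ 26,343.3944.
Phase 2: 26,343.3944·(1 + 0.094)^9 ≈ 59,132.6894.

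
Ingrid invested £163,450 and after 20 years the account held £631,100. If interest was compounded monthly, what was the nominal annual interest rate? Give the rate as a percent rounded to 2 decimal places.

6.77%

(1 + r/12)^240 = 631,100/163,450 = 3.86112.
1 + r/12 = 3.86112^(1/240) ≈ 1.005645, so r/12 ≈ 0.00564486.
r ≈ 12·0.00564486 = 6.77383%.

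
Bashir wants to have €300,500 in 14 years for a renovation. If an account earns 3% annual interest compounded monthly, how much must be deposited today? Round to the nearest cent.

Growth factor = (1 + 0.0025)^168 ≈ 1.52116406404.
P = 300,500/1.52116406404 ≈ 197,546.0814.

€197,546.08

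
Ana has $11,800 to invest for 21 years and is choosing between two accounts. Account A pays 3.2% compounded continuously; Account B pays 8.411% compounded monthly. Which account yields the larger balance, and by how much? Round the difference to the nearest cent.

A: e^(0.032·21) = e^0.672 ≈ 1.9581497064, so 11,800 × 1.9581497064 ≈ 23,106.1665.
B: (1 + 0.08411/12)^252 ≈ 5.8133011492, so 11,800 × 5.8133011492 ≈ 68,596.9536.
Difference ≈ 45,490.7870 in favor of B.

Account B, by $45,490.79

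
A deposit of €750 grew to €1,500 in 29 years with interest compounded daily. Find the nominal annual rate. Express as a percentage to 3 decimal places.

(1 + r/365)^10585 = 1,500/750 = 2.
1 + r/365 = 2^(1/10585) ≈ 1.000065, so r/365 ≈ 0.0000654861.
r ≈ 365·0.0000654861 = 2.39024%.

2.390%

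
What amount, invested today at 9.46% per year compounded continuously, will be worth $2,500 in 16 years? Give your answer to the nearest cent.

$550.29

P = A·e^(−rt) = 2,500·e^(−1.5136).
e^(−1.5136) ≈ 0.2201161318, so P ≈ 550.2903.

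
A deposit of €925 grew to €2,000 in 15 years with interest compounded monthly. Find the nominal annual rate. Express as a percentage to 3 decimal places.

The 180-period growth factor is 2,000/925 = 2.16216.
r/12 = 2.16216^(1/180) − 1 ≈ 0.00429313, so r ≈ 12·0.00429313 = 5.15175%.

5.152%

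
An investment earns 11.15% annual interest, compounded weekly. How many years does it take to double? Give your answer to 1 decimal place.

(1 + 0.00214423)^(52t) = 2.
52t = ln 2 / ln(1 + 0.00214423) ≈ 0.69315/0.00214194 ≈ 323.6079.
t ≈ 6.2232.

6.2 years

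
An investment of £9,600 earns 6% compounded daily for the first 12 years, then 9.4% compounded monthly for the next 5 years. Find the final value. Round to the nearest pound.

£31,496

After 12 years at 6%: 9,600 × 2.0543116501 ≈ 19,721.3918.
Then 5 years at 9.4%: 19,721.3918 × 1.5970668431 ≈ 31,496.3810.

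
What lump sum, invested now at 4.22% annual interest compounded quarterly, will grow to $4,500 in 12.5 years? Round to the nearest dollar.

$2,663

Growth factor = (1 + 0.01055)^50 ≈ 1.69001407.
P = 4,500/1.69001407 ≈ 2,662.6997.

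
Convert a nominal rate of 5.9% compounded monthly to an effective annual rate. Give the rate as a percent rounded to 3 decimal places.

One year is 12 periods at 0.00491667 each: (1 + 0.00491667)^12 ≈ 1.060622.
EAR = 1.060622 − 1 ≈ 6.06219%.

6.062%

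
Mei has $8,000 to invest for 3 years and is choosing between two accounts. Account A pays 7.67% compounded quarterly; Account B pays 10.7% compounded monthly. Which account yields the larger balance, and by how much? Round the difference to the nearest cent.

Account B, by $964.47

A: (1 + 0.019175)^12 ≈ 1.2559870003, so 8,000 × 1.2559870003 ≈ 10,047.8960.
B: (1 + 0.107/12)^36 ≈ 1.3765458109, so 8,000 × 1.3765458109 ≈ 11,012.3665.
Difference ≈ 964.4705 in favor of B.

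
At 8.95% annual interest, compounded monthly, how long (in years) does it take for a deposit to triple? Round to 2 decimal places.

12.32 years

(1 + 0.00745833)^(12t) = 3.
12t = ln 3 / ln(1 + 0.00745833) ≈ 1.0986/0.00743066 ≈ 147.8486.
t ≈ 12.3207.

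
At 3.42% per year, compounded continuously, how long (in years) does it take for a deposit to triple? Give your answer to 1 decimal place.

e^(0.0342t) = 3, so 0.0342t = ln 3 ≈ 1.0986.
t ≈ 1.0986/0.0342 ≈ 32.1232.

32.1 years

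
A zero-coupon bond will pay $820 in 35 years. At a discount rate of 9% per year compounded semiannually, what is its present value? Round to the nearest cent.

$37.64

Growth factor = (1 + 0.045)^70 ≈ 21.7841356.
P = 820/21.7841356 ≈ 37.6421.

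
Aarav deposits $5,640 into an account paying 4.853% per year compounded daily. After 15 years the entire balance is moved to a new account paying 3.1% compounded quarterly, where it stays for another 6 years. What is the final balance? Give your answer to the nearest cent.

$14,056.27

Phase 1: 5,640·(1 + 0.04853/365)^5475 ≈ 11,678.9220.
Phase 2: 11,678.9220·(1 + 0.00775)^24 ≈ 14,056.2710.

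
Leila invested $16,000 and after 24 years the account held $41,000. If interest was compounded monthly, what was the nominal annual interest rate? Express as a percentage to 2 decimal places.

The 288-period growth factor is 41,000/16,000 = 2.5625.
r/12 = 2.5625^(1/288) − 1 ≈ 0.00327265, so r ≈ 12·0.00327265 = 3.92718%.

3.93%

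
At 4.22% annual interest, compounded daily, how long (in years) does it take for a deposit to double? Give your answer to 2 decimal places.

16.43 years

(1 + 0.000115616)^(365t) = 2.
365t = ln 2 / ln(1 + 0.000115616) ≈ 0.69315/0.00011561 ≈ 5995.5769.
t ≈ 16.4262.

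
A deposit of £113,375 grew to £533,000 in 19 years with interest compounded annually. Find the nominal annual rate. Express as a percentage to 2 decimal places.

8.49%

(1 + r)^19 = 533,000/113,375 = 4.70121.
1 + r = 4.70121^(1/19) ≈ 1.084874, so r ≈ 0.0848744.
r ≈ 8.48744%.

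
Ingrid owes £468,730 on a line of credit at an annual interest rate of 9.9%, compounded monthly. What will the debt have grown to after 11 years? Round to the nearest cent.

Growth factor = (1 + 0.00825)^132 ≈ 2.95805639637.
A ≈ 468,730 × 2.95805639637 ≈ 1,386,529.7747.

£1,386,529.77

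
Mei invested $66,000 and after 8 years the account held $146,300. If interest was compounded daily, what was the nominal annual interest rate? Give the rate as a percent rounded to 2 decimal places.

The 2920-period growth factor is 146,300/66,000 = 2.21667.
r/365 = 2.21667^(1/2920) − 1 ≈ 0.000272641, so r ≈ 365·0.000272641 = 9.95141%.

9.95%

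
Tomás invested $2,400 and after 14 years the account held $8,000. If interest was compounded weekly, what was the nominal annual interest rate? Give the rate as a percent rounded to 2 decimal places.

8.61%

The 728-period growth factor is 8,000/2,400 = 3.33333.
r/52 = 3.33333^(1/728) − 1 ≈ 0.00165518, so r ≈ 52·0.00165518 = 8.60692%.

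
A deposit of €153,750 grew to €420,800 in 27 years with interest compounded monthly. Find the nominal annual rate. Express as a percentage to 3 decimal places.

3.735%

(1 + r/12)^324 = 420,800/153,750 = 2.73691.
1 + r/12 = 2.73691^(1/324) ≈ 1.003112, so r/12 ≈ 0.00311233.
r ≈ 12·0.00311233 = 3.73480%.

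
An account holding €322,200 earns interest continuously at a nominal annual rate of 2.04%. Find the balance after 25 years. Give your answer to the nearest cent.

€536,556.82

A = P·e^(rt) = 322,200·e^(0.0204·25) = 322,200·e^0.51.
e^0.51 ≈ 1.66529119495, so A ≈ 536,556.8230.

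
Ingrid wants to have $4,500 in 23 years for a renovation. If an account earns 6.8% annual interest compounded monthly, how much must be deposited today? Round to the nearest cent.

$946.00

Periodic rate = 6.8%/12 = 0.00566667; 276 periods.
P = 4,500/(1 + 0.068/12)^276 ≈ 4,500/4.756848344 ≈ 946.0045.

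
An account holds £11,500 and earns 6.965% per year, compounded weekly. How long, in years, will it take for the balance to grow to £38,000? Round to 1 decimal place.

17.2 years

We need (1 + 0.00133942)^(52t) = 3.3043, so 52t = ln 3.3043 / ln 1.001339 ≈ 892.9512.
t ≈ 892.9512/52 = 17.1721 years.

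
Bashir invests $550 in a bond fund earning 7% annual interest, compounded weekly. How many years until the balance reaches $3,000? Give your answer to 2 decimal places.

24.25 years

(1 + 0.00134615)^(52t) = 3,000/550 = 5.4545.
52t·ln(1 + 0.00134615) = ln(5.4545); 52t = 1.6964/0.00134525 ≈ 1261.0675.
t ≈ 24.2513 years.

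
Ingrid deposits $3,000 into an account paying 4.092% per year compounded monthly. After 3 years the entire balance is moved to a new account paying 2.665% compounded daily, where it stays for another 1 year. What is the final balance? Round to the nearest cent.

After 3 years at 4.092%: 3,000 × 1.130376959 ≈ 3,391.1309.
Then 1 years at 2.665%: 3,391.1309 × 1.027007288 ≈ 3,482.7161.

$3,482.72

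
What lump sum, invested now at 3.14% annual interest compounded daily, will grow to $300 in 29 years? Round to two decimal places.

$120.69

Periodic rate = 3.14%/365 = 0.0000860274; 10585 periods.
P = 300/(1 + 0.0314/365)^10585 ≈ 300/2.48571622 ≈ 120.6896.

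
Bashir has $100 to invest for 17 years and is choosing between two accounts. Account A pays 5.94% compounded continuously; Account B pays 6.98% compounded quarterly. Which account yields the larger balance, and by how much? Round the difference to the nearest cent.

Account B, by $49.75

Account A growth factor: e^(0.0594·17) = e^1.0098 ≈ 2.74505195; balance ≈ 274.5052.
Account B growth factor: (1 + 0.01745)^68 ≈ 3.24256863; balance ≈ 324.2569.
Account B is larger by 49.7517.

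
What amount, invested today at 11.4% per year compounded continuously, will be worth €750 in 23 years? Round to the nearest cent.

€54.49

P = A·e^(−rt) = 750·e^(−2.622).
e^(−2.622) ≈ 0.0726574026, so P ≈ 54.4931.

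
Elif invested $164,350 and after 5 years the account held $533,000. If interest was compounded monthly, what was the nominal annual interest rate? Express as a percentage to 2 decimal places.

23.76%

(1 + r/12)^60 = 533,000/164,350 = 3.24308.
1 + r/12 = 3.24308^(1/60) ≈ 1.019802, so r/12 ≈ 0.0198022.
r ≈ 12·0.0198022 = 23.76268%.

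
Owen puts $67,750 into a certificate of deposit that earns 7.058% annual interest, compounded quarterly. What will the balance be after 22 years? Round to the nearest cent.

Periodic rate = 7.058%/4 = 0.017645; periods = 4·22 = 88.
A = 67,750·(1 + 0.017645)^88 ≈ 67,750·4.66095247263 ≈ 315,779.5300.

$315,779.53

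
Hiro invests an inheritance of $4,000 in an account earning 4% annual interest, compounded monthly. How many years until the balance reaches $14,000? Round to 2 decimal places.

(1 + 0.00333333)^(12t) = 14,000/4,000 = 3.5.
12t·ln(1 + 0.00333333) = ln(3.5); 12t = 1.2528/0.00332779 ≈ 376.4549.
t ≈ 31.3712 years.

31.37 years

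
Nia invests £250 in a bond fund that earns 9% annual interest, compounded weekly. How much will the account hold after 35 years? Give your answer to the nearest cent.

Periodic rate = 9%/52 = 0.00173077; periods = 52·35 = 1820.
A = 250·(1 + 0.09/52)^1820 ≈ 250·23.2726111 ≈ 5,818.1528.

£5,818.15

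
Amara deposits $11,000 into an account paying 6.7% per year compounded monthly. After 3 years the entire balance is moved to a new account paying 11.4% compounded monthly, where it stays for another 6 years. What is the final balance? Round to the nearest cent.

$26,552.07

After 3 years at 6.7%: 11,000 × 1.2219414605 ≈ 13,441.3561.
Then 6 years at 11.4%: 13,441.3561 × 1.9754010312 ≈ 26,552.0686.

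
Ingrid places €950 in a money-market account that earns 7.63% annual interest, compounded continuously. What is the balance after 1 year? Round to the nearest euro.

€1,025

A = P·e^(rt) = 950·e^(0.0763·1) = 950·e^0.0763.
e^0.0763 ≈ 1.079286311, so A ≈ 1,025.3220.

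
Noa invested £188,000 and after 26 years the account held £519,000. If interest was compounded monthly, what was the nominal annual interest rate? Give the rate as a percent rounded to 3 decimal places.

3.912%

(1 + r/12)^312 = 519,000/188,000 = 2.76064.
1 + r/12 = 2.76064^(1/312) ≈ 1.00326, so r/12 ≈ 0.00325999.
r ≈ 12·0.00325999 = 3.91199%.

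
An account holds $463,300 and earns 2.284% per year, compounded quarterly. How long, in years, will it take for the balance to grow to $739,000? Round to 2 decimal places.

(1 + 0.00571)^(4t) = 739,000/463,300 = 1.5951.
4t·ln(1 + 0.00571) = ln(1.5951); 4t = 0.46692/0.00569376 ≈ 82.0061.
t ≈ 20.5015 years.

20.50 years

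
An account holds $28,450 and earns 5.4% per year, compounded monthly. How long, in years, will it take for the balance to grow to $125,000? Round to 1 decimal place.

27.5 years

We need (1 + 0.0045)^(12t) = 4.3937, so 12t = ln 4.3937 / ln 1.0045 ≈ 329.6652.
t ≈ 329.6652/12 = 27.4721 years.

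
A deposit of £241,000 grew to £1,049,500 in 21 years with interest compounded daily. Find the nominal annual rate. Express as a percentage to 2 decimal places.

(1 + r/365)^7665 = 1,049,500/241,000 = 4.35477.
1 + r/365 = 4.35477^(1/7665) ≈ 1.000192, so r/365 ≈ 0.000191965.
r ≈ 365·0.000191965 = 7.00673%.

7.01%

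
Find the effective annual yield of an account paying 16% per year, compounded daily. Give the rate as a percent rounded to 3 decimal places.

EAR = (1 + 16%/365)^365 − 1 = (1 + 0.000438356)^365 − 1.
(1 + 0.000438356)^365 ≈ 1.17347, so EAR ≈ 17.34697%.

17.347%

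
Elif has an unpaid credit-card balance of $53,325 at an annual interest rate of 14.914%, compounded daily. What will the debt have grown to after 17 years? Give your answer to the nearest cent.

Periodic rate = 14.914%/365 = 0.000408603; periods = 365·17 = 6205.
A = 53,325·(1 + 0.14914/365)^6205 ≈ 53,325·12.6146919121 ≈ 672,678.4462.

$672,678.45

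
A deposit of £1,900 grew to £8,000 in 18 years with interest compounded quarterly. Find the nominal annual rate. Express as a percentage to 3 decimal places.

The 72-period growth factor is 8,000/1,900 = 4.21053.
r/4 = 4.21053^(1/72) − 1 ≈ 0.0201672, so r ≈ 4·0.0201672 = 8.06686%.

8.067%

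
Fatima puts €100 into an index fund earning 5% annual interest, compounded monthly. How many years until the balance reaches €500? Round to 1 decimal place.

(1 + 0.00416667)^(12t) = 500/100 = 5.
12t·ln(1 + 0.00416667) = ln(5); 12t = 1.6094/0.00415801 ≈ 387.0693.
t ≈ 32.2558 years.

32.3 years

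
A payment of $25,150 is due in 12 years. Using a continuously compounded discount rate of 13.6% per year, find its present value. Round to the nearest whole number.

P = A·e^(−rt) = 25,150·e^(−1.632).
e^(−1.632) ≈ 0.19553810658, so P ≈ 4,917.7834.

$4,918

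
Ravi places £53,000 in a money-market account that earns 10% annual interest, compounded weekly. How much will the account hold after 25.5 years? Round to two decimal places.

£677,116.36

Periodic rate = 10%/52 = 0.00192308; periods = 52·25.5 = 1326.
A = 53,000·(1 + 0.1/52)^1326 ≈ 53,000·12.7757803182 ≈ 677,116.3569.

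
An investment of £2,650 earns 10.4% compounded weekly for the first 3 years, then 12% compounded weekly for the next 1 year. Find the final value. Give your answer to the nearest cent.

After 3 years at 10.4%: 2,650 × 1.365729087 ≈ 3,619.1821.
Then 1 years at 12%: 3,619.1821 × 1.127340987 ≈ 4,080.0523.

£4,080.05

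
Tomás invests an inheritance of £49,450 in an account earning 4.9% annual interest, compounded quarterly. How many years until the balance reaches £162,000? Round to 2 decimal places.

24.37 years

(1 + 0.01225)^(4t) = 162,000/49,450 = 3.276.
4t·ln(1 + 0.01225) = ln(3.276); 4t = 1.1866/0.0121756 ≈ 97.4602.
t ≈ 24.3651 years.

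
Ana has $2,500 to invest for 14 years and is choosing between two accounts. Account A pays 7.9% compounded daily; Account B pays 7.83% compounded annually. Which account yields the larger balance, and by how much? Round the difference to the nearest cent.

Account A growth factor: (1 + 0.079/365)^5110 ≈ 3.021883543; balance ≈ 7,554.7089.
Account B growth factor: (1 + 0.0783)^14 ≈ 2.873124681; balance ≈ 7,182.8117.
Account A is larger by 371.8972.

Account A, by $371.90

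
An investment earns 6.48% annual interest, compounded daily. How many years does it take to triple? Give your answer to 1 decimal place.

17.0 years

(1 + 0.000177534)^(365t) = 3.
365t = ln 3 / ln(1 + 0.000177534) ≈ 1.0986/0.000177518 ≈ 6188.7204.
t ≈ 16.9554.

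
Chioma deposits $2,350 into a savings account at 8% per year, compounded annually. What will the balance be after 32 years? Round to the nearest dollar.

Growth factor = (1 + 0.08)^32 ≈ 11.737082995.
A ≈ 2,350 × 11.737082995 ≈ 27,582.1450.

$27,582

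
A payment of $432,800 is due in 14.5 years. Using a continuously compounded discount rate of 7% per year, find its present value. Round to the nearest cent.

$156,847.77

P = A·e^(−rt) = 432,800·e^(−1.015).
e^(−1.015) ≈ 0.362402429832, so P ≈ 156,847.7716.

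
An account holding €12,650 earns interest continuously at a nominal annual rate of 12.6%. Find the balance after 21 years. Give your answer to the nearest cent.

A = P·e^(rt) = 12,650·e^(0.126·21) = 12,650·e^2.646.
e^2.646 ≈ 14.0975355723, so A ≈ 178,333.8250.

€178,333.82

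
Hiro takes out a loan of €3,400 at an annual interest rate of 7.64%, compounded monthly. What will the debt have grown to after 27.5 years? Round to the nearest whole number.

€27,608

Periodic rate = 7.64%/12 = 0.00636667; periods = 12·27.5 = 330.
A = 3,400·(1 + 0.0764/12)^330 ≈ 3,400·8.1200805122 ≈ 27,608.2737.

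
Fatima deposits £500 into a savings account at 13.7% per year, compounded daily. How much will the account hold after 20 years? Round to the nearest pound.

Periodic rate = 13.7%/365 = 0.000375342; periods = 365·20 = 7300.
A = 500·(1 + 0.137/365)^7300 ≈ 500·15.47902543 ≈ 7,739.5127.

£7,740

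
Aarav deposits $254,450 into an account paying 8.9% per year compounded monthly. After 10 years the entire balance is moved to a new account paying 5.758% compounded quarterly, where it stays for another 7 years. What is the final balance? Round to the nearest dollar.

Phase 1: 254,450·(1 + 0.089/12)^120 ≈ 617,587.1331.
Phase 2: 617,587.1331·(1 + 0.014395)^28 ≈ 921,503.5998.

$921,504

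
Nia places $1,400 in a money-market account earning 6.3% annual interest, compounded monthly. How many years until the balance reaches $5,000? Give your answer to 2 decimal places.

20.26 years

(1 + 0.00525)^(12t) = 5,000/1,400 = 3.5714.
12t·ln(1 + 0.00525) = ln(3.5714); 12t = 1.273/0.00523627 ≈ 243.1056.
t ≈ 20.2588 years.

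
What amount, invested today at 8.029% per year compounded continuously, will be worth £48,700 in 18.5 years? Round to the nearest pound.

£11,027

P = A·e^(−rt) = 48,700·e^(−1.485365).
e^(−1.485365) ≈ 0.22641968241, so P ≈ 11,026.6385.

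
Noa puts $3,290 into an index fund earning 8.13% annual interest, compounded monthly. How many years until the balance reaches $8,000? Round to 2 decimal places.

10.97 years

We need (1 + 0.006775)^(12t) = 2.4316, so 12t = ln 2.4316 / ln 1.006775 ≈ 131.5957.
t ≈ 131.5957/12 = 10.9663 years.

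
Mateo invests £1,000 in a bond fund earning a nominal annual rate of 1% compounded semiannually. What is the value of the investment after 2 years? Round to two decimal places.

Growth factor = (1 + 0.005)^4 ≈ 1.020150501.
A ≈ 1,000 × 1.020150501 ≈ 1,020.1505.

£1,020.15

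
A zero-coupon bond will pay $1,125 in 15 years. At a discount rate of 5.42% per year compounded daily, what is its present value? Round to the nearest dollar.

$499

Periodic rate = 5.42%/365 = 0.000148493; 5475 periods.
P = 1,125/(1 + 0.0542/365)^5475 ≈ 1,125/2.254525757 ≈ 498.9963.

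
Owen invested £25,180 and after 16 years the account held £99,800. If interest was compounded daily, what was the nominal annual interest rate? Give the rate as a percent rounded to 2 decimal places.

8.61%

The 5840-period growth factor is 99,800/25,180 = 3.96346.
r/365 = 3.96346^(1/5840) − 1 ≈ 0.000235836, so r ≈ 365·0.000235836 = 8.60800%.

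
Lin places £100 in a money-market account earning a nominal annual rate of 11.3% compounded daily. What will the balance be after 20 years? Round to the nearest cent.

Periodic rate = 11.3%/365 = 0.000309589; periods = 365·20 = 7300.
A = 100·(1 + 0.113/365)^7300 ≈ 100·9.57973794 ≈ 957.9738.

£957.97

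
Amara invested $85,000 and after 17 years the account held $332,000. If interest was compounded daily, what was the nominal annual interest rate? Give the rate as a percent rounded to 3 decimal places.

The 6205-period growth factor is 332,000/85,000 = 3.90588.
r/365 = 3.90588^(1/6205) − 1 ≈ 0.000219602, so r ≈ 365·0.000219602 = 8.01549%.

8.015%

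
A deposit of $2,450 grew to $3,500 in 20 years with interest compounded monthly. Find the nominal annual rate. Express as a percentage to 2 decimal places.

The 240-period growth factor is 3,500/2,450 = 1.42857.
r/12 = 1.42857^(1/240) − 1 ≈ 0.00148725, so r ≈ 12·0.00148725 = 1.78470%.

1.78%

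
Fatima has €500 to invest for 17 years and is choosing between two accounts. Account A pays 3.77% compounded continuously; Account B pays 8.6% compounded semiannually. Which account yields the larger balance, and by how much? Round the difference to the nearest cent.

Account B, by €1,143.27

Account A growth factor: e^(0.0377·17) = e^0.6409 ≈ 1.89818848; balance ≈ 949.0942.
Account B growth factor: (1 + 0.043)^34 ≈ 4.184720789; balance ≈ 2,092.3604.
Account B is larger by 1,143.2662.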